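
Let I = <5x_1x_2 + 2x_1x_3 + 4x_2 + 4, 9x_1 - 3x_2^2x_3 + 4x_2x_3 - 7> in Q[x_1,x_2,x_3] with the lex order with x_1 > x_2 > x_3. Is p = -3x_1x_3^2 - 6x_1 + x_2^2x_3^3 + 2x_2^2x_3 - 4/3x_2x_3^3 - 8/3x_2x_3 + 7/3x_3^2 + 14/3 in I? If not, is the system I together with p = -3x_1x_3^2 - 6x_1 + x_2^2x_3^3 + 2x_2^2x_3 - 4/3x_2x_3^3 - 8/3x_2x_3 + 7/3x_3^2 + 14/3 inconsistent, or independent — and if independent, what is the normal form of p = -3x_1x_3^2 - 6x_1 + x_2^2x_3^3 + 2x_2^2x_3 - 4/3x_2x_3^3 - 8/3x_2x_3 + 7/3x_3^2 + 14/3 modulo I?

First compute the reduced Gröbner basis of I by Buchberger's algorithm.
f_1 = 5x_1x_2 + 2x_1x_3 + 4x_2 + 4, LT = x_1x_2.
f_2 = 9x_1 - 3x_2^2x_3 + 4x_2x_3 - 7, LT = x_1.

S(f_1,f_2): lcm = x_1x_2. S = 2/5x_1x_3 + 1/3x_2^3x_3 - 4/9x_2^2x_3 + 71/45x_2 + 4/5.
  leading term x_1x_3: subtract (2/45x_3)·f_2 from 2/5x_1x_3 + 1/3x_2^3x_3 - 4/9x_2^2x_3 + 71/45x_2 + 4/5 → 1/3x_2^3x_3 + 2/15x_2^2x_3^2 - 4/9x_2^2x_3 - 8/45x_2x_3^2 + 71/45x_2 + 14/45x_3 + 4/5
  leading term x_2^3x_3: no divisor's leading term divides it; move 1/3x_2^3x_3 to the remainder.
  leading term x_2^2x_3^2: no divisor's leading term divides it; move 2/15x_2^2x_3^2 to the remainder.
  leading term x_2^2x_3: no divisor's leading term divides it; move -4/9x_2^2x_3 to the remainder.
  leading term x_2x_3^2: no divisor's leading term divides it; move -8/45x_2x_3^2 to the remainder.
  leading term x_2: no divisor's leading term divides it; move 71/45x_2 to the remainder.
  leading term x_3: no divisor's leading term divides it; move 14/45x_3 to the remainder.
  leading term 1: no divisor's leading term divides it; move 4/5 to the remainder.
  remainder 1/3x_2^3x_3 + 2/15x_2^2x_3^2 - 4/9x_2^2x_3 - 8/45x_2x_3^2 + 71/45x_2 + 14/45x_3 + 4/5 ≠ 0; add h_3 = 1/3x_2^3x_3 + 2/15x_2^2x_3^2 - 4/9x_2^2x_3 - 8/45x_2x_3^2 + 71/45x_2 + 14/45x_3 + 4/5 to the basis.

The other S-polynomials (S(f_1,h_3), S(f_2,h_3)) all reduce to 0 modulo the current basis, so we have a Gröbner basis.
Inter-reduce: drop elements whose leading term is divisible by another's, tail-reduce, and make monic.
Reduced Gröbner basis: {x_1 - 1/3x_2^2x_3 + 4/9x_2x_3 - 7/9, x_2^3x_3 + 2/5x_2^2x_3^2 - 4/3x_2^2x_3 - 8/15x_2x_3^2 + 71/15x_2 + 14/15x_3 + 12/5}.
Label its elements g_1 = x_1 - 1/3x_2^2x_3 + 4/9x_2x_3 - 7/9, g_2 = x_2^3x_3 + 2/5x_2^2x_3^2 - 4/3x_2^2x_3 - 8/15x_2x_3^2 + 71/15x_2 + 14/15x_3 + 12/5.

Reduce p = -3x_1x_3^2 - 6x_1 + x_2^2x_3^3 + 2x_2^2x_3 - 4/3x_2x_3^3 - 8/3x_2x_3 + 7/3x_3^2 + 14/3 modulo G:
  leading term x_1x_3^2: subtract (-3x_3^2)·g_1 from -3x_1x_3^2 - 6x_1 + x_2^2x_3^3 + 2x_2^2x_3 - 4/3x_2x_3^3 - 8/3x_2x_3 + 7/3x_3^2 + 14/3 → -6x_1 + 2x_2^2x_3 - 8/3x_2x_3 + 14/3
  leading term x_1: subtract (-6)·g_1 from -6x_1 + 2x_2^2x_3 - 8/3x_2x_3 + 14/3 → 0
  normal form = 0.
Since the normal form is 0, p ∈ I.

-3x_1x_3^2 - 6x_1 + x_2^2x_3^3 + 2x_2^2x_3 - 4/3x_2x_3^3 - 8/3x_2x_3 + 7/3x_3^2 + 14/3 lies in I (it reduces to 0).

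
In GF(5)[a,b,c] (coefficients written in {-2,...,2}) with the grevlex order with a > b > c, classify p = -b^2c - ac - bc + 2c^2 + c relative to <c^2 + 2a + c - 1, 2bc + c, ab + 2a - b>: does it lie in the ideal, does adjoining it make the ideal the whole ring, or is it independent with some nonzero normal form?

-b^2c - ac - bc + 2c^2 + c is independent of I; its normal form modulo I is 2b + 1.

First compute the reduced Gröbner basis of I by Buchberger's algorithm.
f_1 = c^2 + 2a + c - 1, LT = c^2.
f_2 = 2bc + c, LT = bc.
f_3 = ab + 2a - b, LT = ab.

S(f_1,f_2): lcm = bc^2. S = 2ab + bc + 2c^2 - b.
  reduce S modulo (f_1, f_2, f_3):
  remainder 2a + b + 2 ≠ 0; add h_4 = 2a + b + 2 to the basis.

S(f_3,h_4): lcm = ab. S = 2b^2 + 2a - 2b.
  reduce S modulo (f_1, f_2, f_3, h_4):
  remainder 2b^2 + 2b - 2 ≠ 0; add h_5 = 2b^2 + 2b - 2 to the basis.

The other S-polynomials (S(f_1,f_3), S(f_2,f_3), S(f_1,h_4), S(f_2,h_4), S(f_1,h_5), S(f_2,h_5), S(f_3,h_5), S(h_4,h_5)) all reduce to 0 modulo the current basis, so we have a Gröbner basis.
Inter-reduce: drop elements whose leading term is divisible by another's, tail-reduce, and make monic.
Reduced Gröbner basis: {b^2 + b - 1, bc - 2c, c^2 - b + c + 2, a - 2b + 1}.
Label its elements g_1 = b^2 + b - 1, g_2 = bc - 2c, g_3 = c^2 - b + c + 2, g_4 = a - 2b + 1.

Reduce p = -b^2c - ac - bc + 2c^2 + c modulo G:
  leading term b^2c: subtract (-c)·g_1 from -b^2c - ac - bc + 2c^2 + c → -ac + 2c^2
  leading term ac: subtract (-c)·g_4 from -ac + 2c^2 → -2bc + 2c^2 + c
  leading term bc: subtract (-2)·g_2 from -2bc + 2c^2 + c → 2c^2 + 2c
  leading term c^2: subtract (2)·g_3 from 2c^2 + 2c → 2b + 1
  leading term b: no divisor's leading term divides it; move 2b to the remainder.
  leading term 1: no divisor's leading term divides it; move 1 to the remainder.
  normal form = 2b + 1.
The normal form is nonzero, so p ∉ I. Since p minus its normal form lies in I, I + (p) = I + (r) where r = 2b + 1; decide whether this ideal is the whole ring.
Run Buchberger on G together with r (pairs among the g_i already reduce to 0 since G is a Gröbner basis):
g_1 = b^2 + b - 1, LT = b^2.
g_2 = bc - 2c, LT = bc.
g_3 = c^2 - b + c + 2, LT = c^2.
g_4 = a - 2b + 1, LT = a.
r = 2b + 1, LT = b.

The S-polynomials (S(g_1,g_2), S(g_1,g_3), S(g_1,g_4), S(g_1,r), S(g_2,g_3), S(g_2,g_4), S(g_2,r), S(g_3,g_4), S(g_3,r), S(g_4,r)) all reduce to 0 modulo the current basis, so we have a Gröbner basis.
Inter-reduce: drop elements whose leading term is divisible by another's, tail-reduce, and make monic.
Reduced Gröbner basis: {c^2 + c, a + 2, b - 2}.
The reduced Gröbner basis of I + (p) is {c^2 + c, a + 2, b - 2} ≠ {1}, a proper ideal, so the enlarged system stays consistent: p is independent of I, with normal form 2b + 1.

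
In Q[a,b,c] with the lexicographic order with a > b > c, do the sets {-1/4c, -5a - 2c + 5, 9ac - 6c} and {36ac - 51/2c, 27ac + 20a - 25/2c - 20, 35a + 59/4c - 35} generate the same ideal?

Yes, the ideals are equal.

Since reduced Gröbner bases are canonical representatives of ideals under a given ordering, it suffices to compute and compare them.
Buchberger on the first generating set:
f_1 = -1/4c, LT = c.
f_2 = -5a - 2c + 5, LT = a.
f_3 = 9ac - 6c, LT = ac.

The S-polynomials (S(f_1,f_2), S(f_1,f_3), S(f_2,f_3)) all reduce to 0 modulo the current basis, so we have a Gröbner basis.
Inter-reduce: drop elements whose leading term is divisible by another's, tail-reduce, and make monic.
Reduced Gröbner basis: {a - 1, c}.

Buchberger on the second generating set:
h_1 = 36ac - 51/2c, LT = ac.
h_2 = 27ac + 20a - 25/2c - 20, LT = ac.
h_3 = 35a + 59/4c - 35, LT = a.

S(h_1,h_2): lcm = ac. S = -20/27a - 53/216c + 20/27.
  reduce S modulo (h_1, h_2, h_3):
  remainder 101/1512c ≠ 0; add k_4 = 101/1512c to the basis.

The other S-polynomials (S(h_1,h_3), S(h_2,h_3), S(h_1,k_4), S(h_2,k_4), S(h_3,k_4)) all reduce to 0 modulo the current basis, so we have a Gröbner basis.
Inter-reduce: drop elements whose leading term is divisible by another's, tail-reduce, and make monic.
Reduced Gröbner basis: {a - 1, c}.

These coincide, so the ideals are equal.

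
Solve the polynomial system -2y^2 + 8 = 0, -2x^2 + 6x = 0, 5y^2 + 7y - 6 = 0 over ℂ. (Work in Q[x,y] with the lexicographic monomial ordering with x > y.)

{(0, -2), (3, -2)}

Compute a lex Gröbner basis by Buchberger's algorithm.
f_1 = -2y^2 + 8, LT = y^2.
f_2 = -2x^2 + 6x, LT = x^2.
f_3 = 5y^2 + 7y - 6, LT = y^2.

S(f_1,f_3): lcm = y^2. S = -7/5y - 14/5.
  leading term y: no divisor's leading term divides it; move -7/5y to the remainder.
  leading term 1: no divisor's leading term divides it; move -14/5 to the remainder.
  remainder -7/5y - 14/5 ≠ 0; add h_4 = -7/5y - 14/5 to the basis.

The other S-polynomials (S(f_1,f_2), S(f_2,f_3), S(f_1,h_4), S(f_2,h_4), S(f_3,h_4)) all reduce to 0 modulo the current basis, so we have a Gröbner basis.
Inter-reduce: drop elements whose leading term is divisible by another's, tail-reduce, and make monic.
Reduced Gröbner basis: {x^2 - 3x, y + 2}.

From the last basis element, y + 2 = 0, so y takes values in {-2}. Each choice, substituted upward through the basis, yields the corresponding point(s) of the solution set.
  y = -2: the earlier basis element becomes x^2 - 3x = 0, giving x = 0, 3 — points (0, -2), (3, -2).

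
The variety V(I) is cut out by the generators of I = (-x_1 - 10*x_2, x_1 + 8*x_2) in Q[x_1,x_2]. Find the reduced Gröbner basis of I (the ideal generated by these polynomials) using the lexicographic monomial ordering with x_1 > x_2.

G = {x_1, x_2}

f_1 = -x_1 - 10*x_2, LT = x_1.
f_2 = x_1 + 8*x_2, LT = x_1.

S(f_1,f_2): lcm = x_1. S = 2*x_2.
  leading term x_2: no divisor's leading term divides it; move 2*x_2 to the remainder.
  remainder 2*x_2 ≠ 0; add g_3 = 2*x_2 to the basis.

The other S-polynomials (S(f_1,g_3), S(f_2,g_3)) all reduce to 0 modulo the current basis, so we have a Gröbner basis.
Inter-reduce: drop elements whose leading term is divisible by another's, tail-reduce, and make monic.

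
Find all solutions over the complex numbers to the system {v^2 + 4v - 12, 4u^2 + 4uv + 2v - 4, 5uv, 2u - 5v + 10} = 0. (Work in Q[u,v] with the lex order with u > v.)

{(0, 2)}

Compute a lex Gröbner basis by Buchberger's algorithm.
f_1 = v^2 + 4v - 12, LT = v^2.
f_2 = 4u^2 + 4uv + 2v - 4, LT = u^2.
f_3 = 5uv, LT = uv.
f_4 = 2u - 5v + 10, LT = u.

S(f_1,f_3): lcm = uv^2. S = 4uv - 12u.
  reduce S modulo (f_1, f_2, f_3, f_4):
  remainder -30v + 60 ≠ 0; add h_5 = -30v + 60 to the basis.

The other S-polynomials (S(f_1,f_2), S(f_1,f_4), S(f_2,f_3), S(f_2,f_4), S(f_3,f_4), S(f_1,h_5), S(f_2,h_5), S(f_3,h_5), S(f_4,h_5)) all reduce to 0 modulo the current basis, so we have a Gröbner basis.
Inter-reduce: drop elements whose leading term is divisible by another's, tail-reduce, and make monic.
Reduced Gröbner basis: {u, v - 2}.

Elimination: the polynomial v - 2 lies in the elimination ideal for v, so v ∈ {2}. For each such v, the remaining basis elements (now univariate) give the rest of the solution.
  v = 2: the earlier basis element becomes u = 0, giving u = 0 — point (0, 2).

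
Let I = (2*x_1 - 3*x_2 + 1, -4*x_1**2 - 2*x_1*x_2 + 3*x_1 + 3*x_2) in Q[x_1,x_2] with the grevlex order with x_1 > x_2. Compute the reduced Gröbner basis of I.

G = {x_2**2 - 29/24*x_2 + 5/24, x_1 - 3/2*x_2 + 1/2}

f_1 = 2*x_1 - 3*x_2 + 1, LT = x_1.
f_2 = -4*x_1**2 - 2*x_1*x_2 + 3*x_1 + 3*x_2, LT = x_1**2.

S(f_1,f_2): lcm = x_1**2. S = -2*x_1*x_2 + 5/4*x_1 + 3/4*x_2.
  leading term x_1*x_2: subtract (-x_2)·f_1 from -2*x_1*x_2 + 5/4*x_1 + 3/4*x_2 → -3*x_2**2 + 5/4*x_1 + 7/4*x_2
  leading term x_2**2: no divisor's leading term divides it; move -3*x_2**2 to the remainder.
  leading term x_1: subtract (5/8)·f_1 from 5/4*x_1 + 7/4*x_2 → 29/8*x_2 - 5/8
  leading term x_2: no divisor's leading term divides it; move 29/8*x_2 to the remainder.
  leading term 1: no divisor's leading term divides it; move -5/8 to the remainder.
  remainder -3*x_2**2 + 29/8*x_2 - 5/8 ≠ 0; add g_3 = -3*x_2**2 + 29/8*x_2 - 5/8 to the basis.

The other S-polynomials (S(f_1,g_3), S(f_2,g_3)) all reduce to 0 modulo the current basis, so we have a Gröbner basis.
Inter-reduce: drop elements whose leading term is divisible by another's, tail-reduce, and make monic.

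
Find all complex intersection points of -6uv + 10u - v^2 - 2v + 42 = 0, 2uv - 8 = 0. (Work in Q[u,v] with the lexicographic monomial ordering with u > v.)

{(-1, -4), (-2/5 + 2*sqrt(11)/5, 1 + sqrt(11)), (-2*sqrt(11)/5 - 2/5, 1 - sqrt(11))}

Compute a lex Gröbner basis by Buchberger's algorithm.
f_1 = -6uv + 10u - v^2 - 2v + 42, LT = uv.
f_2 = 2uv - 8, LT = uv.

S(f_1,f_2): lcm = uv. S = -5/3u + 1/6v^2 + 1/3v - 3.
  reduce S modulo (f_1, f_2):
  remainder -5/3u + 1/6v^2 + 1/3v - 3 ≠ 0; add h_3 = -5/3u + 1/6v^2 + 1/3v - 3 to the basis.

S(f_1,h_3): lcm = uv. S = -5/3u + 1/10v^3 + 11/30v^2 - 22/15v - 7.
  reduce S modulo (f_1, f_2, h_3):
  remainder 1/10v^3 + 1/5v^2 - 9/5v - 4 ≠ 0; add h_4 = 1/10v^3 + 1/5v^2 - 9/5v - 4 to the basis.

The other S-polynomials (S(f_2,h_3), S(f_1,h_4), S(f_2,h_4), S(h_3,h_4)) all reduce to 0 modulo the current basis, so we have a Gröbner basis.
Inter-reduce: drop elements whose leading term is divisible by another's, tail-reduce, and make monic.
Reduced Gröbner basis: {u - 1/10v^2 - 1/5v + 9/5, v^3 + 2v^2 - 18v - 40}.

From the last basis element, v^3 + 2v^2 - 18v - 40 = 0, so v takes values in {-4, 1 + sqrt(11), 1 - sqrt(11)}. Each choice, substituted upward through the basis, yields the corresponding point(s) of the solution set.
  v = -4: the earlier basis element becomes u + 1 = 0, giving u = -1 — point (-1, -4).
  v = 1 + sqrt(11): the earlier basis element becomes u - 2*sqrt(11)/5 + 2/5 = 0, giving u = -2/5 + 2*sqrt(11)/5 — point (-2/5 + 2*sqrt(11)/5, 1 + sqrt(11)).
  v = 1 - sqrt(11): the earlier basis element becomes u + 2/5 + 2*sqrt(11)/5 = 0, giving u = -2*sqrt(11)/5 - 2/5 — point (-2*sqrt(11)/5 - 2/5, 1 - sqrt(11)).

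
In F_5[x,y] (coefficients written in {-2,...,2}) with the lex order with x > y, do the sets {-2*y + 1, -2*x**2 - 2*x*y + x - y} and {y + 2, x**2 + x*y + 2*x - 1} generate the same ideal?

Since reduced Gröbner bases are canonical representatives of ideals under a given ordering, it suffices to compute and compare them.
Buchberger on the first generating set:
f_1 = -2*y + 1, LT = y.
f_2 = -2*x**2 - 2*x*y + x - y, LT = x**2.

The S-polynomials (S(f_1,f_2)) all reduce to 0 modulo the current basis, so we have a Gröbner basis.
Inter-reduce: drop elements whose leading term is divisible by another's, tail-reduce, and make monic.
Reduced Gröbner basis: {x**2 - 1, y + 2}.

Buchberger on the second generating set:
h_1 = y + 2, LT = y.
h_2 = x**2 + x*y + 2*x - 1, LT = x**2.

The S-polynomials (S(h_1,h_2)) all reduce to 0 modulo the current basis, so we have a Gröbner basis.
Inter-reduce: drop elements whose leading term is divisible by another's, tail-reduce, and make monic.
Reduced Gröbner basis: {x**2 - 1, y + 2}.

Same reduced basis, so the two generating sets span the same ideal.

Yes, the ideals are equal.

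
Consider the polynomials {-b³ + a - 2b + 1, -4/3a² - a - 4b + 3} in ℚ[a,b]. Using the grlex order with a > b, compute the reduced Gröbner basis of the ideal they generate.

G = {b³ - a + 2b - 1, a² + ¾a + 3b - 9/4}

This is the nonlinear analogue of row-reducing a linear system.

f_1 = -b³ + a - 2b + 1, LT = b³.
f_2 = -4/3a² - a - 4b + 3, LT = a².

The S-polynomials (S(f_1,f_2)) all reduce to 0 modulo the current basis, so we have a Gröbner basis.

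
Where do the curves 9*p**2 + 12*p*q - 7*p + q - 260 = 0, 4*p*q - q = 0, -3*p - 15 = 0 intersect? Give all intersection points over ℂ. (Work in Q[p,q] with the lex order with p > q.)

{(-5, 0)}

Compute a lex Gröbner basis by Buchberger's algorithm.
f_1 = 9*p**2 + 12*p*q - 7*p + q - 260, LT = p**2.
f_2 = 4*p*q - q, LT = p*q.
f_3 = -3*p - 15, LT = p.

S(f_1,f_2): lcm = p**2*q. S = 4/3*p*q**2 - 19/36*p*q + 1/9*q**2 - 260/9*q.
  leading term p*q**2: subtract (1/3*q)·f_2 from 4/3*p*q**2 - 19/36*p*q + 1/9*q**2 - 260/9*q → -19/36*p*q + 4/9*q**2 - 260/9*q
  leading term p*q: subtract (-19/144)·f_2 from -19/36*p*q + 4/9*q**2 - 260/9*q → 4/9*q**2 - 1393/48*q
  leading term q**2: no divisor's leading term divides it; move 4/9*q**2 to the remainder.
  leading term q: no divisor's leading term divides it; move -1393/48*q to the remainder.
  remainder 4/9*q**2 - 1393/48*q ≠ 0; add h_4 = 4/9*q**2 - 1393/48*q to the basis.

S(f_1,f_3): lcm = p**2. S = 4/3*p*q - 52/9*p + 1/9*q - 260/9.
  leading term p*q: subtract (1/3)·f_2 from 4/3*p*q - 52/9*p + 1/9*q - 260/9 → -52/9*p + 4/9*q - 260/9
  leading term p: subtract (52/27)·f_3 from -52/9*p + 4/9*q - 260/9 → 4/9*q
  leading term q: no divisor's leading term divides it; move 4/9*q to the remainder.
  remainder 4/9*q ≠ 0; add h_5 = 4/9*q to the basis.

S(f_2,f_3): lcm = p*q. S = -21/4*q.
  leading term q: subtract (-189/16)·h_5 from -21/4*q → 0
  remainder 0.

S(f_1,h_4): leading monomials are coprime, so the S-polynomial reduces to 0 (Buchberger's first criterion).
S(f_2,h_4): lcm = p*q**2. S = 4179/64*p*q - 1/4*q**2.
  leading term p*q: subtract (4179/256)·f_2 from 4179/64*p*q - 1/4*q**2 → -1/4*q**2 + 4179/256*q
  leading term q**2: subtract (-9/16)·h_4 from -1/4*q**2 + 4179/256*q → 0
  remainder 0.

S(f_3,h_4): leading monomials are coprime, so the S-polynomial reduces to 0 (Buchberger's first criterion).
S(f_1,h_5): leading monomials are coprime, so the S-polynomial reduces to 0 (Buchberger's first criterion).
S(f_2,h_5): lcm = p*q. S = -1/4*q.
  leading term q: subtract (-9/16)·h_5 from -1/4*q → 0
  remainder 0.

S(f_3,h_5): leading monomials are coprime, so the S-polynomial reduces to 0 (Buchberger's first criterion).
S(h_4,h_5): lcm = q**2. S = -4179/64*q.
  leading term q: subtract (-37611/256)·h_5 from -4179/64*q → 0
  remainder 0.

Every S-polynomial of the final basis reduces to 0, so we have a Gröbner basis.
Inter-reduce: drop elements whose leading term is divisible by another's, tail-reduce, and make monic.
Reduced Gröbner basis: {p + 5, q}.

From the last basis element, q = 0, so q takes values in {0}. Each choice, substituted upward through the basis, yields the corresponding point(s) of the solution set.
  q = 0: the earlier basis element becomes p + 5 = 0, giving p = -5 — point (-5, 0).
Each listed point satisfies every original equation (direct substitution).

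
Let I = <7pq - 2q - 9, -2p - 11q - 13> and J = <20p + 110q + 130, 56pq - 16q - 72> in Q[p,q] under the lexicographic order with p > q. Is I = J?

For a fixed monomial order, each ideal has a unique reduced Gröbner basis; comparing bases decides equality.
Buchberger on the first generating set:
f_1 = 7pq - 2q - 9, LT = pq.
f_2 = -2p - 11q - 13, LT = p.

S(f_1,f_2): lcm = pq. S = -11/2q^2 - 95/14q - 9/7.
  leading term q^2: no divisor's leading term divides it; move -11/2q^2 to the remainder.
  leading term q: no divisor's leading term divides it; move -95/14q to the remainder.
  leading term 1: no divisor's leading term divides it; move -9/7 to the remainder.
  remainder -11/2q^2 - 95/14q - 9/7 ≠ 0; add g_3 = -11/2q^2 - 95/14q - 9/7 to the basis.

S(f_1,g_3): lcm = pq^2. S = -95/77pq - 18/77p - 2/7q^2 - 9/7q.
  leading term pq: subtract (-95/539)·f_1 from -95/77pq - 18/77p - 2/7q^2 - 9/7q → -18/77p - 2/7q^2 - 883/539q - 855/539
  leading term p: subtract (9/77)·f_2 from -18/77p - 2/7q^2 - 883/539q - 855/539 → -2/7q^2 - 190/539q - 36/539
  leading term q^2: subtract (4/77)·g_3 from -2/7q^2 - 190/539q - 36/539 → 0
  remainder 0.

S(f_2,g_3): leading monomials are coprime, so the S-polynomial reduces to 0 (Buchberger's first criterion).
Every S-polynomial of the final basis reduces to 0, so we have a Gröbner basis.
Inter-reduce: drop elements whose leading term is divisible by another's, tail-reduce, and make monic.
Reduced Gröbner basis: {p + 11/2q + 13/2, q^2 + 95/77q + 18/77}.

Buchberger on the second generating set:
h_1 = 20p + 110q + 130, LT = p.
h_2 = 56pq - 16q - 72, LT = pq.

S(h_1,h_2): lcm = pq. S = 11/2q^2 + 95/14q + 9/7.
  leading term q^2: no divisor's leading term divides it; move 11/2q^2 to the remainder.
  leading term q: no divisor's leading term divides it; move 95/14q to the remainder.
  leading term 1: no divisor's leading term divides it; move 9/7 to the remainder.
  remainder 11/2q^2 + 95/14q + 9/7 ≠ 0; add k_3 = 11/2q^2 + 95/14q + 9/7 to the basis.

S(h_1,k_3): leading monomials are coprime, so the S-polynomial reduces to 0 (Buchberger's first criterion).
S(h_2,k_3): lcm = pq^2. S = -95/77pq - 18/77p - 2/7q^2 - 9/7q.
  leading term pq: subtract (-19/308q)·h_1 from -95/77pq - 18/77p - 2/7q^2 - 9/7q → -18/77p + 13/2q^2 + 1037/154q
  leading term p: subtract (-9/770)·h_1 from -18/77p + 13/2q^2 + 1037/154q → 13/2q^2 + 1235/154q + 117/77
  leading term q^2: subtract (13/11)·k_3 from 13/2q^2 + 1235/154q + 117/77 → 0
  remainder 0.

Every S-polynomial of the final basis reduces to 0, so we have a Gröbner basis.
Inter-reduce: drop elements whose leading term is divisible by another's, tail-reduce, and make monic.
Reduced Gröbner basis: {p + 11/2q + 13/2, q^2 + 95/77q + 18/77}.

Same reduced basis, so the two generating sets span the same ideal.
The choice of monomial ordering does not affect the verdict — as long as both bases are computed under the same ordering, their equality decides ideal equality.

Yes, the ideals are equal.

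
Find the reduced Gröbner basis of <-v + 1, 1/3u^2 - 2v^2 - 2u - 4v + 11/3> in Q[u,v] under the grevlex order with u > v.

Buchberger's algorithm terminates because the ascending chain of leading-term ideals stabilizes.

f_1 = -v + 1, LT = v.
f_2 = 1/3u^2 - 2v^2 - 2u - 4v + 11/3, LT = u^2.

The S-polynomials (S(f_1,f_2)) all reduce to 0 modulo the current basis, so we have a Gröbner basis.

G = {u^2 - 6u - 7, v - 1}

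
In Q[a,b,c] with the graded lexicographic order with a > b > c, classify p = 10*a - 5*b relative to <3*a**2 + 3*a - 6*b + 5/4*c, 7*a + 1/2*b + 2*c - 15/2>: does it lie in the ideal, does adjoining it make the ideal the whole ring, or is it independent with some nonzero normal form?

First compute the reduced Gröbner basis of I by Buchberger's algorithm.
f_1 = 3*a**2 + 3*a - 6*b + 5/4*c, LT = a**2.
f_2 = 7*a + 1/2*b + 2*c - 15/2, LT = a.

S(f_1,f_2): lcm = a**2. S = -1/14*a*b - 2/7*a*c + 29/14*a - 2*b + 5/12*c.
  reduce S modulo (f_1, f_2):
  remainder 1/196*b**2 + 2/49*b*c + 4/49*c**2 - 109/49*b - 283/588*c + 435/196 ≠ 0; add h_3 = 1/196*b**2 + 2/49*b*c + 4/49*c**2 - 109/49*b - 283/588*c + 435/196 to the basis.

The other S-polynomials (S(f_1,h_3), S(f_2,h_3)) all reduce to 0 modulo the current basis, so we have a Gröbner basis.
Inter-reduce: drop elements whose leading term is divisible by another's, tail-reduce, and make monic.
Reduced Gröbner basis: {b**2 + 8*b*c + 16*c**2 - 436*b - 283/3*c + 435, a + 1/14*b + 2/7*c - 15/14}.
Label its elements g_1 = b**2 + 8*b*c + 16*c**2 - 436*b - 283/3*c + 435, g_2 = a + 1/14*b + 2/7*c - 15/14.

Reduce p = 10*a - 5*b modulo G:
  leading term a: subtract (10)·g_2 from 10*a - 5*b → -40/7*b - 20/7*c + 75/7
  leading term b: no divisor's leading term divides it; move -40/7*b to the remainder.
  leading term c: no divisor's leading term divides it; move -20/7*c to the remainder.
  leading term 1: no divisor's leading term divides it; move 75/7 to the remainder.
  normal form = -40/7*b - 20/7*c + 75/7.
The normal form is nonzero, so p ∉ I. Since p minus its normal form lies in I, I + (p) = I + (r) where r = -40/7*b - 20/7*c + 75/7; decide whether this ideal is the whole ring.
Run Buchberger on G together with r (pairs among the g_i already reduce to 0 since G is a Gröbner basis):
g_1 = b**2 + 8*b*c + 16*c**2 - 436*b - 283/3*c + 435, LT = b**2.
g_2 = a + 1/14*b + 2/7*c - 15/14, LT = a.
r = -40/7*b - 20/7*c + 75/7, LT = b.

S(g_1,r): lcm = b**2. S = 15/2*b*c + 16*c**2 - 3473/8*b - 283/3*c + 435.
  reduce S modulo (g_1, g_2, r):
  remainder 49/4*c**2 + 3283/24*c - 24255/64 ≠ 0; add m_4 = 49/4*c**2 + 3283/24*c - 24255/64 to the basis.

The other S-polynomials (S(g_1,g_2), S(g_2,r), S(g_1,m_4), S(g_2,m_4), S(r,m_4)) all reduce to 0 modulo the current basis, so we have a Gröbner basis.
Inter-reduce: drop elements whose leading term is divisible by another's, tail-reduce, and make monic.
Reduced Gröbner basis: {c**2 + 67/6*c - 495/16, a + 1/4*c - 15/16, b + 1/2*c - 15/8}.
The reduced Gröbner basis of I + (p) is {c**2 + 67/6*c - 495/16, a + 1/4*c - 15/16, b + 1/2*c - 15/8} ≠ {1}, a proper ideal, so the enlarged system stays consistent: p is independent of I, with normal form -40/7*b - 20/7*c + 75/7.

Ideal membership is decidable via reduction modulo a Gröbner basis.

10*a - 5*b is independent of I; its normal form modulo I is -40/7*b - 20/7*c + 75/7.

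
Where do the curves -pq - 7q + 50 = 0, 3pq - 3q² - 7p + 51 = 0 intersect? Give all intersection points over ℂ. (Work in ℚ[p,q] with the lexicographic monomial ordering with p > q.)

Compute a lex Gröbner basis by Buchberger's algorithm.
f_1 = -pq - 7q + 50, LT = pq.
f_2 = 3pq - 7p - 3q² + 51, LT = pq.

S(f_1,f_2): lcm = pq. S = 7/3p + q² + 7q - 67.
  leading term p: no divisor's leading term divides it; move 7/3p to the remainder.
  leading term q²: no divisor's leading term divides it; move q² to the remainder.
  leading term q: no divisor's leading term divides it; move 7q to the remainder.
  leading term 1: no divisor's leading term divides it; move -67 to the remainder.
  remainder 7/3p + q² + 7q - 67 ≠ 0; add h_3 = 7/3p + q² + 7q - 67 to the basis.

S(f_1,h_3): lcm = pq. S = -3/7q³ - 3q² + 250/7q - 50.
  leading term q³: no divisor's leading term divides it; move -3/7q³ to the remainder.
  leading term q²: no divisor's leading term divides it; move -3q² to the remainder.
  leading term q: no divisor's leading term divides it; move 250/7q to the remainder.
  leading term 1: no divisor's leading term divides it; move -50 to the remainder.
  remainder -3/7q³ - 3q² + 250/7q - 50 ≠ 0; add h_4 = -3/7q³ - 3q² + 250/7q - 50 to the basis.

S(f_2,h_3): lcm = pq. S = -7/3p - 3/7q³ - 4q² + 201/7q + 17.
  leading term p: subtract (-1)·h_3 from -7/3p - 3/7q³ - 4q² + 201/7q + 17 → -3/7q³ - 3q² + 250/7q - 50
  leading term q³: subtract (1)·h_4 from -3/7q³ - 3q² + 250/7q - 50 → 0
  remainder 0.

S(f_1,h_4): lcm = pq³. S = -7pq² + 250/3pq - 350/3p + 7q³ - 50q².
  leading term pq²: subtract (7q)·f_1 from -7pq² + 250/3pq - 350/3p + 7q³ - 50q² → 250/3pq - 350/3p + 7q³ - q² - 350q
  leading term pq: subtract (-250/3)·f_1 from 250/3pq - 350/3p + 7q³ - q² - 350q → -350/3p + 7q³ - q² - 2800/3q + 12500/3
  leading term p: subtract (-50)·h_3 from -350/3p + 7q³ - q² - 2800/3q + 12500/3 → 7q³ + 49q² - 1750/3q + 2450/3
  leading term q³: subtract (-49/3)·h_4 from 7q³ + 49q² - 1750/3q + 2450/3 → 0
  remainder 0.

S(f_2,h_4): lcm = pq³. S = -28/3pq² + 250/3pq - 350/3p - q⁴ + 17q².
  leading term pq²: subtract (28/3q)·f_1 from -28/3pq² + 250/3pq - 350/3p - q⁴ + 17q² → 250/3pq - 350/3p - q⁴ + 247/3q² - 1400/3q
  leading term pq: subtract (-250/3)·f_1 from 250/3pq - 350/3p - q⁴ + 247/3q² - 1400/3q → -350/3p - q⁴ + 247/3q² - 1050q + 12500/3
  leading term p: subtract (-50)·h_3 from -350/3p - q⁴ + 247/3q² - 1050q + 12500/3 → -q⁴ + 397/3q² - 700q + 2450/3
  leading term q⁴: subtract (7/3q)·h_4 from -q⁴ + 397/3q² - 700q + 2450/3 → 7q³ + 49q² - 1750/3q + 2450/3
  leading term q³: subtract (-49/3)·h_4 from 7q³ + 49q² - 1750/3q + 2450/3 → 0
  remainder 0.

S(h_3,h_4): leading monomials are coprime, so the S-polynomial reduces to 0 (Buchberger's first criterion).
Every S-polynomial of the final basis reduces to 0, so we have a Gröbner basis.
Inter-reduce: drop elements whose leading term is divisible by another's, tail-reduce, and make monic.
Reduced Gröbner basis: {p + 3/7q² + 3q - 201/7, q³ + 7q² - 250/3q + 350/3}.

From the last basis element, q³ + 7q² - 250/3q + 350/3 = 0, so q takes values in {5, -6 + sqrt(534)/3, -sqrt(534)/3 - 6}. Each choice, substituted upward through the basis, yields the corresponding point(s) of the solution set.
  q = 5: the earlier basis element becomes p - 3 = 0, giving p = 3 — point (3, 5).
  q = -6 + sqrt(534)/3: the earlier basis element becomes p - 5*sqrt(534)/7 - 41/7 = 0, giving p = 41/7 + 5*sqrt(534)/7 — point (41/7 + 5*sqrt(534)/7, -6 + sqrt(534)/3).
  q = -sqrt(534)/3 - 6: the earlier basis element becomes p - 41/7 + 5*sqrt(534)/7 = 0, giving p = 41/7 - 5*sqrt(534)/7 — point (41/7 - 5*sqrt(534)/7, -sqrt(534)/3 - 6).
Check: every point annihilates each of the original generators.

{(3, 5), (41/7 + 5*sqrt(534)/7, -6 + sqrt(534)/3), (41/7 - 5*sqrt(534)/7, -sqrt(534)/3 - 6)}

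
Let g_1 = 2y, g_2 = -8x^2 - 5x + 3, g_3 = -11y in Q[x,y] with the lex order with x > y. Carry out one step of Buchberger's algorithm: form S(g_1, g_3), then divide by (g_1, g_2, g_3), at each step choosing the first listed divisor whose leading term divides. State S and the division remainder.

S(g_1, g_3) = 0; remainder on division = 0.

lcm(LM(g_1), LM(g_3)) = y.
S = (lcm/LT(g_1))·g_1 − (lcm/LT(g_3))·g_3 = 0.
Reduce S modulo (g_1, g_2, g_3) in that order:
The remainder is 0, so this S-polynomial contributes no new basis element.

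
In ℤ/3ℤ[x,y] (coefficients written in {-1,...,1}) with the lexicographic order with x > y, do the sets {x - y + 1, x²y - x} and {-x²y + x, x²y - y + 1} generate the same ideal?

Yes, the ideals are equal.

Two ideals are equal iff their reduced Gröbner bases coincide (the reduced basis is unique for a fixed ordering).
Buchberger on the first generating set:
f_1 = x - y + 1, LT = x.
f_2 = x²y - x, LT = x²y.

S(f_1,f_2): lcm = x²y. S = -xy² + xy + x.
  leading term xy²: subtract (-y²)·f_1 from -xy² + xy + x → xy + x - y³ + y²
  leading term xy: subtract (y)·f_1 from xy + x - y³ + y² → x - y³ - y² - y
  leading term x: subtract (1)·f_1 from x - y³ - y² - y → -y³ - y² - 1
  leading term y³: no divisor's leading term divides it; move -y³ to the remainder.
  leading term y²: no divisor's leading term divides it; move -y² to the remainder.
  leading term 1: no divisor's leading term divides it; move -1 to the remainder.
  remainder -y³ - y² - 1 ≠ 0; add g_3 = -y³ - y² - 1 to the basis.

The other S-polynomials (S(f_1,g_3), S(f_2,g_3)) all reduce to 0 modulo the current basis, so we have a Gröbner basis.
Inter-reduce: drop elements whose leading term is divisible by another's, tail-reduce, and make monic.
Reduced Gröbner basis: {x - y + 1, y³ + y² + 1}.

Buchberger on the second generating set:
h_1 = -x²y + x, LT = x²y.
h_2 = x²y - y + 1, LT = x²y.

S(h_1,h_2): lcm = x²y. S = -x + y - 1.
  leading term x: no divisor's leading term divides it; move -x to the remainder.
  leading term y: no divisor's leading term divides it; move y to the remainder.
  leading term 1: no divisor's leading term divides it; move -1 to the remainder.
  remainder -x + y - 1 ≠ 0; add k_3 = -x + y - 1 to the basis.

S(h_1,k_3): lcm = x²y. S = xy² - xy - x.
  leading term xy²: subtract (-y²)·k_3 from xy² - xy - x → -xy - x + y³ - y²
  leading term xy: subtract (y)·k_3 from -xy - x + y³ - y² → -x + y³ + y² + y
  leading term x: subtract (1)·k_3 from -x + y³ + y² + y → y³ + y² + 1
  leading term y³: no divisor's leading term divides it; move y³ to the remainder.
  leading term y²: no divisor's leading term divides it; move y² to the remainder.
  leading term 1: no divisor's leading term divides it; move 1 to the remainder.
  remainder y³ + y² + 1 ≠ 0; add k_4 = y³ + y² + 1 to the basis.

The other S-polynomials (S(h_2,k_3), S(h_1,k_4), S(h_2,k_4), S(k_3,k_4)) all reduce to 0 modulo the current basis, so we have a Gröbner basis.
Inter-reduce: drop elements whose leading term is divisible by another's, tail-reduce, and make monic.
Reduced Gröbner basis: {x - y + 1, y³ + y² + 1}.

Same reduced basis, so the two generating sets span the same ideal.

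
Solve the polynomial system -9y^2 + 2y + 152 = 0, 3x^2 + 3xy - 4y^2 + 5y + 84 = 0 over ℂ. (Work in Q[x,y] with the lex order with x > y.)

Compute a lex Gröbner basis by Buchberger's algorithm.
f_1 = -9y^2 + 2y + 152, LT = y^2.
f_2 = 3x^2 + 3xy - 4y^2 + 5y + 84, LT = x^2.

The S-polynomials (S(f_1,f_2)) all reduce to 0 modulo the current basis, so we have a Gröbner basis.
Inter-reduce: drop elements whose leading term is divisible by another's, tail-reduce, and make monic.
Reduced Gröbner basis: {x^2 + xy + 37/27y + 148/27, y^2 - 2/9y - 152/9}.

A lex Gröbner basis eliminates variables successively. Here y^2 - 2/9y - 152/9 depends only on y, with roots {-4, 38/9}; lifting each root through the earlier basis elements recovers the full solutions.
  y = -4: the earlier basis element becomes x^2 - 4x = 0, giving x = 0, 4 — points (0, -4), (4, -4).
  y = 38/9: the earlier basis element becomes x^2 + 38/9x + 2738/243 = 0, giving x = -19/9 - sqrt(4965)*I/27, -19/9 + sqrt(4965)*I/27 — points (-19/9 - sqrt(4965)*I/27, 38/9), (-19/9 + sqrt(4965)*I/27, 38/9).
This is the nonlinear analogue of row-reducing a linear system.

{(0, -4), (4, -4), (-19/9 - sqrt(4965)*I/27, 38/9), (-19/9 + sqrt(4965)*I/27, 38/9)}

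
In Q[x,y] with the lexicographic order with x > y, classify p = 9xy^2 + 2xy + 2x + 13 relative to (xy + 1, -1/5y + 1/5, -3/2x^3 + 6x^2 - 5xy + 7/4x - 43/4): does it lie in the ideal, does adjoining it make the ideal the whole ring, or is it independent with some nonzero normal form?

First compute the reduced Gröbner basis of I by Buchberger's algorithm.
f_1 = xy + 1, LT = xy.
f_2 = -1/5y + 1/5, LT = y.
f_3 = -3/2x^3 + 6x^2 - 5xy + 7/4x - 43/4, LT = x^3.

S(f_1,f_2): lcm = xy. S = x + 1.
  leading term x: no divisor's leading term divides it; move x to the remainder.
  leading term 1: no divisor's leading term divides it; move 1 to the remainder.
  remainder x + 1 ≠ 0; add h_4 = x + 1 to the basis.

The other S-polynomials (S(f_1,f_3), S(f_2,f_3), S(f_1,h_4), S(f_2,h_4), S(f_3,h_4)) all reduce to 0 modulo the current basis, so we have a Gröbner basis.
Inter-reduce: drop elements whose leading term is divisible by another's, tail-reduce, and make monic.
Reduced Gröbner basis: {x + 1, y - 1}.
Label its elements g_1 = x + 1, g_2 = y - 1.

Reduce p = 9xy^2 + 2xy + 2x + 13 modulo G:
  leading term xy^2: subtract (9y^2)·g_1 from 9xy^2 + 2xy + 2x + 13 → 2xy + 2x - 9y^2 + 13
  leading term xy: subtract (2y)·g_1 from 2xy + 2x - 9y^2 + 13 → 2x - 9y^2 - 2y + 13
  leading term x: subtract (2)·g_1 from 2x - 9y^2 - 2y + 13 → -9y^2 - 2y + 11
  leading term y^2: subtract (-9y)·g_2 from -9y^2 - 2y + 11 → -11y + 11
  leading term y: subtract (-11)·g_2 from -11y + 11 → 0
  normal form = 0.
Since the normal form is 0, p ∈ I.

9xy^2 + 2xy + 2x + 13 lies in I (it reduces to 0).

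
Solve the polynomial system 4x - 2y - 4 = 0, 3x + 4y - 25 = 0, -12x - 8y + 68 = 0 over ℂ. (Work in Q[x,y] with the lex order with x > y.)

{(3, 4)}

Compute a lex Gröbner basis by Buchberger's algorithm.
f_1 = 4x - 2y - 4, LT = x.
f_2 = 3x + 4y - 25, LT = x.
f_3 = -12x - 8y + 68, LT = x.

S(f_1,f_2): lcm = x. S = -11/6y + 22/3.
  reduce S modulo (f_1, f_2, f_3):
  remainder -11/6y + 22/3 ≠ 0; add h_4 = -11/6y + 22/3 to the basis.

The other S-polynomials (S(f_1,f_3), S(f_2,f_3), S(f_1,h_4), S(f_2,h_4), S(f_3,h_4)) all reduce to 0 modulo the current basis, so we have a Gröbner basis.
Inter-reduce: drop elements whose leading term is divisible by another's, tail-reduce, and make monic.
Reduced Gröbner basis: {x - 3, y - 4}.

Since the basis is lex-ordered, y - 4 is univariate in y. Its roots are {4}. Back-substituting each root into the other basis elements fixes the other coordinates.
  y = 4: the earlier basis element becomes x - 3 = 0, giving x = 3 — point (3, 4).
A lex Gröbner basis triangularizes the system, enabling back-substitution.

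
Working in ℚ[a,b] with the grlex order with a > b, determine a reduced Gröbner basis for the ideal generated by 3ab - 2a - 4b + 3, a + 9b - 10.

f_1 = 3ab - 2a - 4b + 3, LT = ab.
f_2 = a + 9b - 10, LT = a.

S(f_1,f_2): lcm = ab. S = -9b² - ⅔a + 26/3b + 1.
  reduce S modulo (f_1, f_2):
  remainder -9b² + 44/3b - 17/3 ≠ 0; add g_3 = -9b² + 44/3b - 17/3 to the basis.

The other S-polynomials (S(f_1,g_3), S(f_2,g_3)) all reduce to 0 modulo the current basis, so we have a Gröbner basis.
Inter-reduce: drop elements whose leading term is divisible by another's, tail-reduce, and make monic.

G = {b² - 44/27b + 17/27, a + 9b - 10}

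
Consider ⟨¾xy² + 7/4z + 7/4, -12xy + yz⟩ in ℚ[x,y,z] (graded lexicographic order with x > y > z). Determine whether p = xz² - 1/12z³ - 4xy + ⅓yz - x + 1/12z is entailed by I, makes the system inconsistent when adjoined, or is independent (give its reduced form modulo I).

xz² - 1/12z³ - 4xy + ⅓yz - x + 1/12z lies in I (it reduces to 0).

First compute the reduced Gröbner basis of I by Buchberger's algorithm.
f_1 = ¾xy² + 7/4z + 7/4, LT = xy².
f_2 = -12xy + yz, LT = xy.

S(f_1,f_2): lcm = xy². S = 1/12y²z + 7/3z + 7/3.
  leading term y²z: no divisor's leading term divides it; move 1/12y²z to the remainder.
  leading term z: no divisor's leading term divides it; move 7/3z to the remainder.
  leading term 1: no divisor's leading term divides it; move 7/3 to the remainder.
  remainder 1/12y²z + 7/3z + 7/3 ≠ 0; add h_3 = 1/12y²z + 7/3z + 7/3 to the basis.

S(f_1,h_3): lcm = xy²z. S = -28xz + 7/3z² - 28x + 7/3z.
  leading term xz: no divisor's leading term divides it; move -28xz to the remainder.
  leading term z²: no divisor's leading term divides it; move 7/3z² to the remainder.
  leading term x: no divisor's leading term divides it; move -28x to the remainder.
  leading term z: no divisor's leading term divides it; move 7/3z to the remainder.
  remainder -28xz + 7/3z² - 28x + 7/3z ≠ 0; add h_4 = -28xz + 7/3z² - 28x + 7/3z to the basis.

The other S-polynomials (S(f_2,h_3), S(f_1,h_4), S(f_2,h_4), S(h_3,h_4)) all reduce to 0 modulo the current basis, so we have a Gröbner basis.
Inter-reduce: drop elements whose leading term is divisible by another's, tail-reduce, and make monic.
Reduced Gröbner basis: {y²z + 28z + 28, xy - 1/12yz, xz - 1/12z² + x - 1/12z}.
Label its elements g_1 = y²z + 28z + 28, g_2 = xy - 1/12yz, g_3 = xz - 1/12z² + x - 1/12z.

Reduce p = xz² - 1/12z³ - 4xy + ⅓yz - x + 1/12z modulo G:
  leading term xz²: subtract (z)·g_3 from xz² - 1/12z³ - 4xy + ⅓yz - x + 1/12z → -4xy - xz + ⅓yz + 1/12z² - x + 1/12z
  leading term xy: subtract (-4)·g_2 from -4xy - xz + ⅓yz + 1/12z² - x + 1/12z → -xz + 1/12z² - x + 1/12z
  leading term xz: subtract (-1)·g_3 from -xz + 1/12z² - x + 1/12z → 0
  normal form = 0.
Since the normal form is 0, p ∈ I.

Ideal membership is decidable via reduction modulo a Gröbner basis.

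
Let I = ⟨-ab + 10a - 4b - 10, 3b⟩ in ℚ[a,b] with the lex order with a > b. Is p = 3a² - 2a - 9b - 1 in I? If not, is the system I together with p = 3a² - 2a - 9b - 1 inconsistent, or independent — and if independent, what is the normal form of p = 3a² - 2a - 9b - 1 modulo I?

First compute the reduced Gröbner basis of I by Buchberger's algorithm.
f_1 = -ab + 10a - 4b - 10, LT = ab.
f_2 = 3b, LT = b.

S(f_1,f_2): lcm = ab. S = -10a + 4b + 10.
  leading term a: no divisor's leading term divides it; move -10a to the remainder.
  leading term b: subtract (4/3)·f_2 from 4b + 10 → 10
  leading term 1: no divisor's leading term divides it; move 10 to the remainder.
  remainder -10a + 10 ≠ 0; add h_3 = -10a + 10 to the basis.

The other S-polynomials (S(f_1,h_3), S(f_2,h_3)) all reduce to 0 modulo the current basis, so we have a Gröbner basis.
Inter-reduce: drop elements whose leading term is divisible by another's, tail-reduce, and make monic.
Reduced Gröbner basis: {a - 1, b}.
Label its elements g_1 = a - 1, g_2 = b.

Reduce p = 3a² - 2a - 9b - 1 modulo G:
  leading term a²: subtract (3a)·g_1 from 3a² - 2a - 9b - 1 → a - 9b - 1
  leading term a: subtract (1)·g_1 from a - 9b - 1 → -9b
  leading term b: subtract (-9)·g_2 from -9b → 0
  normal form = 0.
Since the normal form is 0, p ∈ I.

3a² - 2a - 9b - 1 lies in I (it reduces to 0).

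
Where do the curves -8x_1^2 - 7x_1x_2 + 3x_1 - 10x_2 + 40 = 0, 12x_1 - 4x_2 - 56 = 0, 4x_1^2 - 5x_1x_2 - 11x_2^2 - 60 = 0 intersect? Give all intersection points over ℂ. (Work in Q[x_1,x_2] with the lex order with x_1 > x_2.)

Compute a lex Gröbner basis by Buchberger's algorithm.
f_1 = -8x_1^2 - 7x_1x_2 + 3x_1 - 10x_2 + 40, LT = x_1^2.
f_2 = 12x_1 - 4x_2 - 56, LT = x_1.
f_3 = 4x_1^2 - 5x_1x_2 - 11x_2^2 - 60, LT = x_1^2.

S(f_1,f_2): lcm = x_1^2. S = 29/24x_1x_2 + 103/24x_1 + 5/4x_2 - 5.
  reduce S modulo (f_1, f_2, f_3):
  remainder 29/72x_2^2 + 599/72x_2 + 541/36 ≠ 0; add h_4 = 29/72x_2^2 + 599/72x_2 + 541/36 to the basis.

S(f_1,f_3): lcm = x_1^2. S = 17/8x_1x_2 - 3/8x_1 + 11/4x_2^2 + 5/4x_2 + 10.
  reduce S modulo (f_1, f_2, f_3, h_4):
  remainder -5254/87x_2 - 10508/87 ≠ 0; add h_5 = -5254/87x_2 - 10508/87 to the basis.

The other S-polynomials (S(f_2,f_3), S(f_1,h_4), S(f_2,h_4), S(f_3,h_4), S(f_1,h_5), S(f_2,h_5), S(f_3,h_5), S(h_4,h_5)) all reduce to 0 modulo the current basis, so we have a Gröbner basis.
Inter-reduce: drop elements whose leading term is divisible by another's, tail-reduce, and make monic.
Reduced Gröbner basis: {x_1 - 4, x_2 + 2}.

A lex Gröbner basis eliminates variables successively. Here x_2 + 2 depends only on x_2, with roots {-2}; lifting each root through the earlier basis elements recovers the full solutions.
  x_2 = -2: the earlier basis element becomes x_1 - 4 = 0, giving x_1 = 4 — point (4, -2).

{(4, -2)}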